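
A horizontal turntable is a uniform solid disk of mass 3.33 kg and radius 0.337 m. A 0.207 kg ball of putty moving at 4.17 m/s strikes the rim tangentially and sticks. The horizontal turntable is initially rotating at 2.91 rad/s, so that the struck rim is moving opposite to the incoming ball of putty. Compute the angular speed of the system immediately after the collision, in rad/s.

About the axle the impulsive forces during the collision are internal, so angular momentum about that axis is conserved.
I_p = ½(3.33)(0.337)² = 0.1891 kg·m². Taking the sense of the ball of putty's angular momentum as positive, L_{ball} = m v R = (0.207)(4.17)(0.337) = 0.2909 kg·m²/s.
L_i = −I_p ω_p + m v R = −(0.1891)(2.91) + 0.2909 = -0.2594 kg·m²/s.
After sticking, I_f = I_p + m R² = 0.1891 + (0.207)(0.337)² = 0.2126 kg·m².
ω_f = L_i / I_f = -0.2594 / 0.2126 = -1.220 rad/s.

|ω_f| ≈ 1.22 rad/s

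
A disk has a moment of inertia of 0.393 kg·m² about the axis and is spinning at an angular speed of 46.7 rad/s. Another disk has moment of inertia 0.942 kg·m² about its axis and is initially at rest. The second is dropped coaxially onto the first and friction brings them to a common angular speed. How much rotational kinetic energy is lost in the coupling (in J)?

The coupling torques are internal; angular momentum about the shared axis is conserved.
Taking A's sense as positive: L = (0.3930)(46.7) = 18.35 kg·m²·rad/s.
Combined I = 0.3930 + 0.9420 = 1.335 kg·m².
ω_f = L / I = 18.35 / 1.335 = 13.75 rad/s.
KE_i = ½ΣIω² = 428.5 J; KE_f = ½(1.335)(13.75)² = 126.2 J.

ΔKE lost ≈ 302 J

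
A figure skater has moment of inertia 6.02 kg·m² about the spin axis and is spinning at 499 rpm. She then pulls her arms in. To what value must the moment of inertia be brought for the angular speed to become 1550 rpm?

No external torque acts about the spin axis, so angular momentum is conserved.
I₂ = I₁ω₁ / ω₂ = (6.02)(499) / (1550) = 1.938 kg·m².

I₂ ≈ 1.94 kg·m²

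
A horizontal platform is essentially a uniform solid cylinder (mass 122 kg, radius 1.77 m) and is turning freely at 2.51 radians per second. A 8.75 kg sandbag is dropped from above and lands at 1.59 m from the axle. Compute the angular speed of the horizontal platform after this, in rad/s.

No external torque acts about the axle; L_before = L_after.
I_p = ½(122)(1.77)² = 191.1 kg·m².
Added inertia Σmr² = (8.75)(1.59)² = 22.12 kg·m²; I_f = 191.1 + 22.12 = 213.2 kg·m².
ω_f = I_p ω_i / I_f = (191.1)(2.51) / 213.2 = 2.250 rad/s.

ω_f ≈ 2.25 rad/s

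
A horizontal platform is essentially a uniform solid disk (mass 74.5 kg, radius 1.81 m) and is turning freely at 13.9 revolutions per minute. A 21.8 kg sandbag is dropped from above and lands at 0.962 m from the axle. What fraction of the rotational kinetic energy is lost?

No external torque acts about the axle; L_before = L_after.
I_p = ½(74.5)(1.81)² = 122.0 kg·m².
Added inertia Σmr² = (21.8)(0.962)² = 20.17 kg·m²; I_f = 122.0 + 20.17 = 142.2 kg·m².
ω_f = I_p ω_i / I_f = (122.0)(13.9) / 142.2 = 11.93 rpm.
KE_i = ½(122.0)(1.456 rad/s)² = 129.3 J; KE_f = ½(142.2)(1.249)² = 110.9 J.
Fraction lost = 0.1419.

fraction ≈ 0.142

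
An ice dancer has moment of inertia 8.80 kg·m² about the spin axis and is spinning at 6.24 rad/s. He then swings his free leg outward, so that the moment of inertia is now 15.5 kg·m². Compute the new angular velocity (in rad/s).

With no external torque about the axis, L is conserved: I₁ω₁ = I₂ω₂.
ω₂ = I₁ω₁ / I₂ = (8.800)(6.24 rad/s) / (15.50) = 3.543 rad/s.

ω₂ ≈ 3.54 rad/s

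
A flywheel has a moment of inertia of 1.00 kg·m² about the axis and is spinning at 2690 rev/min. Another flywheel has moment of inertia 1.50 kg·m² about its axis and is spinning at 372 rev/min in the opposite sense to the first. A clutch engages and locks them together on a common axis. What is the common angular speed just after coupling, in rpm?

No external torque acts about the common axis, so total angular momentum is conserved.
Taking A's sense as positive: L = (1.000)(2690) − (1.500)(372) = 2132 kg·m²·rpm.
Combined I = 1.000 + 1.500 = 2.500 kg·m².
ω_f = L / I = 2132 / 2.500 = 852.8 rpm.

|ω_f| ≈ 853 rpm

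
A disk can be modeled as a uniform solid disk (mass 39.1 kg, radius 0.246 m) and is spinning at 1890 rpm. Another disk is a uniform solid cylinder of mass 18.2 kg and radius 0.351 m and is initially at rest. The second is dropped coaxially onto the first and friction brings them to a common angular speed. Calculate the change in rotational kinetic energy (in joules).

ΔKE ≈ -11300 J

The coupling torques are internal; angular momentum about the shared axis is conserved.
Moments of inertia: I_A = ½(39.1)(0.246)² = 1.183 kg·m²; I_B = ½(18.2)(0.351)² = 1.121 kg·m².
Taking A's sense as positive: L = (1.183)(1890) = 2236 kg·m²·rpm.
Combined I = 1.183 + 1.121 = 2.304 kg·m².
ω_f = L / I = 2236 / 2.304 = 970.4 rpm.
KE_i = ½ΣIω² = 23170 J; KE_f = ½(2.304)(101.6)² = 11900 J.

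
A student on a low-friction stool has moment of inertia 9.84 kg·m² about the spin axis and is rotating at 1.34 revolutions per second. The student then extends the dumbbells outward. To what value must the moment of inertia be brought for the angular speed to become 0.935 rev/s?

With no external torque about the axis, L is conserved: I₁ω₁ = I₂ω₂.
I₂ = I₁ω₁ / ω₂ = (9.84)(1.34) / (0.935) = 14.10 kg·m².

I₂ ≈ 14.1 kg·m²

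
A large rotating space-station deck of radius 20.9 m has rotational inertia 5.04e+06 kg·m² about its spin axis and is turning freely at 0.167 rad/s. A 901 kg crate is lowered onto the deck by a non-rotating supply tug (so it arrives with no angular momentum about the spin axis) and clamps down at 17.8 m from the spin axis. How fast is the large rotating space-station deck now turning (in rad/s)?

No external torque acts about the spin axis; L_before = L_after.
Added inertia Σmr² = (901)(17.8)² = 2.855e+05 kg·m²; I_f = 5.040e+06 + 2.855e+05 = 5.325e+06 kg·m².
ω_f = I_p ω_i / I_f = (5.040e+06)(0.167) / 5.325e+06 = 0.1580 rad/s.

ω_f ≈ 0.158 rad/s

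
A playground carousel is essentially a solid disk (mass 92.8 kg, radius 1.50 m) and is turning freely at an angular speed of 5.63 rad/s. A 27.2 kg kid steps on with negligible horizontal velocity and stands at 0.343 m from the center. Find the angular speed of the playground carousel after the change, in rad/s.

No external torque acts about the center; L_before = L_after.
I_p = ½(92.8)(1.50)² = 104.4 kg·m².
Added inertia Σmr² = (27.2)(0.343)² = 3.200 kg·m²; I_f = 104.4 + 3.200 = 107.6 kg·m².
ω_f = I_p ω_i / I_f = (104.4)(5.63) / 107.6 = 5.463 rad/s.

ω_f ≈ 5.46 rad/s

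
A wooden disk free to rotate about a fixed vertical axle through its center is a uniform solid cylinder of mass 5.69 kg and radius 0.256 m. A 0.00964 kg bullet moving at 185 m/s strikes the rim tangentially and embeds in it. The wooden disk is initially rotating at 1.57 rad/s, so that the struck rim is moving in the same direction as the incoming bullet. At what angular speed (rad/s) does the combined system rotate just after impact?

About the axle the impulsive forces during the collision are internal, so angular momentum about that axis is conserved.
I_p = ½(5.69)(0.256)² = 0.1864 kg·m². Taking the sense of the bullet's angular momentum as positive, L_{bullet} = m v R = (0.00964)(185)(0.256) = 0.4566 kg·m²/s.
L_i = +I_p ω_p + m v R = +(0.1864)(1.57) + 0.4566 = 0.7493 kg·m²/s.
After sticking, I_f = I_p + m R² = 0.1864 + (0.00964)(0.256)² = 0.1871 kg·m².
ω_f = L_i / I_f = 0.7493 / 0.1871 = 4.005 rad/s.

|ω_f| ≈ 4.01 rad/s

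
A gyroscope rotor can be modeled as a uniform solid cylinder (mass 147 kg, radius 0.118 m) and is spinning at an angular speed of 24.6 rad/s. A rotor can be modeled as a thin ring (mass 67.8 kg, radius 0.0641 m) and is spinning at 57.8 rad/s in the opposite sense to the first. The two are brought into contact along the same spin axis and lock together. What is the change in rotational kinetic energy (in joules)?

ΔKE ≈ -743 J

No external torque acts about the common axis, so total angular momentum is conserved.
Moments of inertia: I_A = ½(147)(0.118)² = 1.023 kg·m²; I_B = (67.8)(0.0641)² = 0.2786 kg·m².
Taking A's sense as positive: L = (1.023)(24.6) − (0.2786)(57.8) = 9.074 kg·m²·rad/s.
Combined I = 1.023 + 0.2786 = 1.302 kg·m².
ω_f = L / I = 9.074 / 1.302 = 6.969 rad/s.
KE_i = ½ΣIω² = 775.0 J; KE_f = ½(1.302)(6.969)² = 31.62 J.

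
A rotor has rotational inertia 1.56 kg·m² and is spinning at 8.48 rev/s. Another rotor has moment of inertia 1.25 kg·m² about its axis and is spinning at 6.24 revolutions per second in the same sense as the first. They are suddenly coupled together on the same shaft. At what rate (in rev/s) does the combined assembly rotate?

No external torque acts about the common axis, so total angular momentum is conserved.
Taking A's sense as positive: L = (1.560)(8.48) + (1.250)(6.24) = 21.03 kg·m²·rev/s.
Combined I = 1.560 + 1.250 = 2.810 kg·m².
ω_f = L / I = 21.03 / 2.810 = 7.484 rev/s.

|ω_f| ≈ 7.48 rev/s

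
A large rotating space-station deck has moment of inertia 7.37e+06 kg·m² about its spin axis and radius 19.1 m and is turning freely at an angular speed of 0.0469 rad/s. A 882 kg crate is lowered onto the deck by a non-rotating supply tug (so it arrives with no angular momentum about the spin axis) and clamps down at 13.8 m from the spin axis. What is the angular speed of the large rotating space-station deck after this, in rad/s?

The added mass arrives with no angular momentum about the spin axis, and any external torque about the spin axis is negligible, so the system's angular momentum is conserved.
Added inertia Σmr² = (882)(13.8)² = 1.680e+05 kg·m²; I_f = 7.370e+06 + 1.680e+05 = 7.538e+06 kg·m².
ω_f = I_p ω_i / I_f = (7.370e+06)(0.0469) / 7.538e+06 = 0.04585 rad/s.

ω_f ≈ 0.0459 rad/s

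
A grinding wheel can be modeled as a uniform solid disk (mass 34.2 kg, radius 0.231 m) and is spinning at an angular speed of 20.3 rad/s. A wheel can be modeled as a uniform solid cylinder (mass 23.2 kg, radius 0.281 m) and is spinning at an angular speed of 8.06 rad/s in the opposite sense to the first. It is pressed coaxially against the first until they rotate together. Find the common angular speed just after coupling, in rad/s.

|ω_f| ≈ 6.09 rad/s

The coupling torques are internal; angular momentum about the shared axis is conserved.
Moments of inertia: I_A = ½(34.2)(0.231)² = 0.9125 kg·m²; I_B = ½(23.2)(0.281)² = 0.9159 kg·m².
Taking A's sense as positive: L = (0.9125)(20.3) − (0.9159)(8.06) = 11.14 kg·m²·rad/s.
Combined I = 0.9125 + 0.9159 = 1.828 kg·m².
ω_f = L / I = 11.14 / 1.828 = 6.093 rad/s.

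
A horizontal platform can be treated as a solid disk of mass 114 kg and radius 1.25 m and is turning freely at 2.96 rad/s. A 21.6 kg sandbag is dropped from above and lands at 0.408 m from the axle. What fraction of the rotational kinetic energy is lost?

fraction ≈ 0.0388

No external torque acts about the axle; L_before = L_after.
I_p = ½(114)(1.25)² = 89.06 kg·m².
Added inertia Σmr² = (21.6)(0.408)² = 3.596 kg·m²; I_f = 89.06 + 3.596 = 92.66 kg·m².
ω_f = I_p ω_i / I_f = (89.06)(2.96) / 92.66 = 2.845 rad/s.
KE_i = ½(89.06)(2.960 rad/s)² = 390.2 J; KE_f = ½(92.66)(2.845)² = 375.0 J.
Fraction lost = 0.03881.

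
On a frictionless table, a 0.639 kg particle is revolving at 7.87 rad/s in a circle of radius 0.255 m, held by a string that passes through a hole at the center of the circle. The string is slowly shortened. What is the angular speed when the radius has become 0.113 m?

ω₂ ≈ 40.1 rad/s

No torque about the axis ⇒ m r₁² ω₁ = m r₂² ω₂.
ω₂ = ω₁ (r₁/r₂)² = (7.87)(0.255/0.113)² = 40.08 rad/s.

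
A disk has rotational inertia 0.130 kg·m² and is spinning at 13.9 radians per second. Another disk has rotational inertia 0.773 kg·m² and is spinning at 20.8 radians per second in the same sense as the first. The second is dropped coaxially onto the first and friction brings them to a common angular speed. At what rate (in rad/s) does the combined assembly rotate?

|ω_f| ≈ 19.8 rad/s

The coupling torques are internal; angular momentum about the shared axis is conserved.
Taking A's sense as positive: L = (0.1300)(13.9) + (0.7730)(20.8) = 17.89 kg·m²·rad/s.
Combined I = 0.1300 + 0.7730 = 0.9030 kg·m².
ω_f = L / I = 17.89 / 0.9030 = 19.81 rad/s.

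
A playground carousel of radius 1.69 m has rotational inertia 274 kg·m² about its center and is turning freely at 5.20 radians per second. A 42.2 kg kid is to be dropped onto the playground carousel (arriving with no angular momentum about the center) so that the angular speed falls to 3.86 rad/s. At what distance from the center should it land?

r ≈ 1.50 m

No external torque acts about the center; L_before = L_after.
I_p ω_i = (I_p + m r²) ω_f ⇒ m r² = I_p(ω_i/ω_f − 1) = 274.0(5.20/3.86 − 1) = 95.12 kg·m².
r = √(95.12/42.2) = 1.501 m.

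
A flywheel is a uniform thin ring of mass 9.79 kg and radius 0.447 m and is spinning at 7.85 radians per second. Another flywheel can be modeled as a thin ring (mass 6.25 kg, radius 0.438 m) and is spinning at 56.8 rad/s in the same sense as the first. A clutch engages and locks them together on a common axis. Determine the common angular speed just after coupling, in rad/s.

|ω_f| ≈ 26.5 rad/s

No external torque acts about the common axis, so total angular momentum is conserved.
Moments of inertia: I_A = (9.79)(0.447)² = 1.956 kg·m²; I_B = (6.25)(0.438)² = 1.199 kg·m².
Taking A's sense as positive: L = (1.956)(7.85) + (1.199)(56.8) = 83.46 kg·m²·rad/s.
Combined I = 1.956 + 1.199 = 3.155 kg·m².
ω_f = L / I = 83.46 / 3.155 = 26.45 rad/s.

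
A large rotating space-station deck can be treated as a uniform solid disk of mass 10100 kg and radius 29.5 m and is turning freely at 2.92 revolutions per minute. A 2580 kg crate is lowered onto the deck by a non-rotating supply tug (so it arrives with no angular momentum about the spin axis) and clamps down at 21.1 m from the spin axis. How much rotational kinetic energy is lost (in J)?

The added mass arrives with no angular momentum about the spin axis, and any external torque about the spin axis is negligible, so the system's angular momentum is conserved.
I_p = ½(10100)(29.5)² = 4.395e+06 kg·m².
Added inertia Σmr² = (2580)(21.1)² = 1.149e+06 kg·m²; I_f = 4.395e+06 + 1.149e+06 = 5.543e+06 kg·m².
ω_f = I_p ω_i / I_f = (4.395e+06)(2.92) / 5.543e+06 = 2.315 rpm.
KE_i = ½(4.395e+06)(0.3058 rad/s)² = 2.055e+05 J; KE_f = ½(5.543e+06)(0.2424)² = 1.629e+05 J.

energy lost ≈ 42600 J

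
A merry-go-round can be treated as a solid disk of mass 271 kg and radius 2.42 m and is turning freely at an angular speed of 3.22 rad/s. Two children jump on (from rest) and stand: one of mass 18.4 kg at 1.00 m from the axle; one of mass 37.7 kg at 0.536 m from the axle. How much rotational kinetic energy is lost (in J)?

energy lost ≈ 146 J

No external torque acts about the axle; L_before = L_after.
I_p = ½(271)(2.42)² = 793.5 kg·m².
Added inertia Σmr² = (18.4)(1.00)² + (37.7)(0.536)² = 29.23 kg·m²; I_f = 793.5 + 29.23 = 822.8 kg·m².
ω_f = I_p ω_i / I_f = (793.5)(3.22) / 822.8 = 3.106 rad/s.
KE_i = ½(793.5)(3.220 rad/s)² = 4114 J; KE_f = ½(822.8)(3.106)² = 3968 J.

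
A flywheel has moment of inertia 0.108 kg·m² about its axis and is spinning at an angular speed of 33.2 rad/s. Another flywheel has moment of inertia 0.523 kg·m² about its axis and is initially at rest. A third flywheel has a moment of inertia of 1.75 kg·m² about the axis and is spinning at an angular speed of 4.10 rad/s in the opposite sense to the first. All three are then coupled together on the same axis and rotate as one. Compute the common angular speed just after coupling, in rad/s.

|ω_f| ≈ 1.51 rad/s

No external torque acts about the common axis, so total angular momentum is conserved.
Taking A's sense as positive: L = (0.1080)(33.2) − (1.750)(4.10) = -3.589 kg·m²·rad/s.
Combined I = 0.1080 + 0.5230 + 1.750 = 2.381 kg·m².
ω_f = L / I = -3.589 / 2.381 = -1.508 rad/s.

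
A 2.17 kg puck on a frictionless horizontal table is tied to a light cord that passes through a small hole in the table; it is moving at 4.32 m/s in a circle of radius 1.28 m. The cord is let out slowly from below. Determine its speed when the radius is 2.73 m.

v₂ ≈ 2.03 m/s

The only horizontal force on the mass is along the cord (radial), so it exerts no torque about the hole and angular momentum m v r is conserved.
v₂ = v₁ r₁ / r₂ = (4.32)(1.28) / (2.73) = 2.025 m/s.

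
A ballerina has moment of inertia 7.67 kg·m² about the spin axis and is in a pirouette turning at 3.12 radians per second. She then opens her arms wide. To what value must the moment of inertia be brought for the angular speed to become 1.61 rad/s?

I₂ ≈ 14.9 kg·m²

With no external torque about the axis, L is conserved: I₁ω₁ = I₂ω₂.
I₂ = I₁ω₁ / ω₂ = (7.67)(3.12) / (1.61) = 14.86 kg·m².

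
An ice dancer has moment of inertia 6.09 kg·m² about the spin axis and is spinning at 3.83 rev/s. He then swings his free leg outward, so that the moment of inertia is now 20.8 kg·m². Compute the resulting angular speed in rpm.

With no external torque about the axis, L is conserved: I₁ω₁ = I₂ω₂.
ω₂ = I₁ω₁ / I₂ = (6.090)(3.83 rev/s) / (20.80) = 1.121 rev/s = 67.28 rpm.

ω₂ ≈ 67.3 rpm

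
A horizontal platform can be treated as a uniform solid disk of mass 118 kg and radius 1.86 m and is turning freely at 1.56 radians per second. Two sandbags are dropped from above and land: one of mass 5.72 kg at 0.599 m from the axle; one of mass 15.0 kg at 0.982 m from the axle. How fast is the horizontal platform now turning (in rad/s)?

The added mass arrives with no angular momentum about the axle, and any external torque about the axle is negligible, so the system's angular momentum is conserved.
I_p = ½(118)(1.86)² = 204.1 kg·m².
Added inertia Σmr² = (5.72)(0.599)² + (15.0)(0.982)² = 16.52 kg·m²; I_f = 204.1 + 16.52 = 220.6 kg·m².
ω_f = I_p ω_i / I_f = (204.1)(1.56) / 220.6 = 1.443 rad/s.

ω_f ≈ 1.44 rad/s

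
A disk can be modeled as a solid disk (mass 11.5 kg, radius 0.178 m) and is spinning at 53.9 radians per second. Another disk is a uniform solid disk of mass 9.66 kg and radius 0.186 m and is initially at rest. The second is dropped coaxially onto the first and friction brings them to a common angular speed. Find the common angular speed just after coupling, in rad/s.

|ω_f| ≈ 28.1 rad/s

No external torque acts about the common axis, so total angular momentum is conserved.
Moments of inertia: I_A = ½(11.5)(0.178)² = 0.1822 kg·m²; I_B = ½(9.66)(0.186)² = 0.1671 kg·m².
Taking A's sense as positive: L = (0.1822)(53.9) = 9.820 kg·m²·rad/s.
Combined I = 0.1822 + 0.1671 = 0.3493 kg·m².
ω_f = L / I = 9.820 / 0.3493 = 28.11 rad/s.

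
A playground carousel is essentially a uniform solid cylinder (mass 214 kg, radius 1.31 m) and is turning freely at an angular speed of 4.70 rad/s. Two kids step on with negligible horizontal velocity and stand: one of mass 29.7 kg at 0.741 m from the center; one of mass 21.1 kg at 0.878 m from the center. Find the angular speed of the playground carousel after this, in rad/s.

ω_f ≈ 3.99 rad/s

The added mass arrives with no angular momentum about the center, and any external torque about the center is negligible, so the system's angular momentum is conserved.
I_p = ½(214)(1.31)² = 183.6 kg·m².
Added inertia Σmr² = (29.7)(0.741)² + (21.1)(0.878)² = 32.57 kg·m²; I_f = 183.6 + 32.57 = 216.2 kg·m².
ω_f = I_p ω_i / I_f = (183.6)(4.70) / 216.2 = 3.992 rad/s.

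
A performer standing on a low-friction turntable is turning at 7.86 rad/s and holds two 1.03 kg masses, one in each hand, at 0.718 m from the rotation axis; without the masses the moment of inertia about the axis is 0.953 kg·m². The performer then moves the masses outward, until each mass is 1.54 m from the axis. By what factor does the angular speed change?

ω₂/ω₁ ≈ 0.345

With no external torque about the axis, L is conserved: I₁ω₁ = I₂ω₂.
I₁ = 0.953 + 2(1.03)(0.718)² = 2.015 kg·m²; I₂ = 0.953 + 2(1.03)(1.54)² = 5.838 kg·m².
ω₂/ω₁ = I₁/I₂ = 2.015 / 5.838 = 0.3451.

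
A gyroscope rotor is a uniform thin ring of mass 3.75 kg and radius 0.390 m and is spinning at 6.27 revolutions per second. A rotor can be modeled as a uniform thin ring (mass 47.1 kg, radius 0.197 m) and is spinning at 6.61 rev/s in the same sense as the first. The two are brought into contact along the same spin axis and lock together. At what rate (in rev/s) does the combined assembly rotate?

The coupling torques are internal; angular momentum about the shared axis is conserved.
Moments of inertia: I_A = (3.75)(0.390)² = 0.5704 kg·m²; I_B = (47.1)(0.197)² = 1.828 kg·m².
Taking A's sense as positive: L = (0.5704)(6.27) + (1.828)(6.61) = 15.66 kg·m²·rev/s.
Combined I = 0.5704 + 1.828 = 2.398 kg·m².
ω_f = L / I = 15.66 / 2.398 = 6.529 rev/s.

|ω_f| ≈ 6.53 rev/s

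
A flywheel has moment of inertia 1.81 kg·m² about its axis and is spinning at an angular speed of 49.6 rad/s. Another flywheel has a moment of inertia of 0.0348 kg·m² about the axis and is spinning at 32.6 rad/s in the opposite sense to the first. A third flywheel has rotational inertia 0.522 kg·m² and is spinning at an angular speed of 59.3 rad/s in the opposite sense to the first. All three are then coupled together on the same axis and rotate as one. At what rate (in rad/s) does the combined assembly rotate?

|ω_f| ≈ 24.4 rad/s

The coupling torques are internal; angular momentum about the shared axis is conserved.
Taking A's sense as positive: L = (1.810)(49.6) − (0.03480)(32.6) − (0.5220)(59.3) = 57.69 kg·m²·rad/s.
Combined I = 1.810 + 0.03480 + 0.5220 = 2.367 kg·m².
ω_f = L / I = 57.69 / 2.367 = 24.37 rad/s.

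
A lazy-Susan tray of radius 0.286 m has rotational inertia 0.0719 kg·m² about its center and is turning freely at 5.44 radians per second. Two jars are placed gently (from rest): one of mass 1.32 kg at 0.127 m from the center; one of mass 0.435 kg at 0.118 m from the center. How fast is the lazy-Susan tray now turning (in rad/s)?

The added mass arrives with no angular momentum about the center, and any external torque about the center is negligible, so the system's angular momentum is conserved.
Added inertia Σmr² = (1.32)(0.127)² + (0.435)(0.118)² = 0.02735 kg·m²; I_f = 0.07190 + 0.02735 = 0.09925 kg·m².
ω_f = I_p ω_i / I_f = (0.07190)(5.44) / 0.09925 = 3.941 rad/s.

ω_f ≈ 3.94 rad/s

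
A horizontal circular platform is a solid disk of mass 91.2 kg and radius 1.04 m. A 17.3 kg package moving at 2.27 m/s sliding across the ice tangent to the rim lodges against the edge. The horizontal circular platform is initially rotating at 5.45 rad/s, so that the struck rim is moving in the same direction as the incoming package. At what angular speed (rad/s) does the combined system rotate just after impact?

About the central axle the impulsive forces during the collision are internal, so angular momentum about that axis is conserved.
I_p = ½(91.2)(1.04)² = 49.32 kg·m². Taking the sense of the package's angular momentum as positive, L_{package} = m v R = (17.3)(2.27)(1.04) = 40.84 kg·m²/s.
L_i = +I_p ω_p + m v R = +(49.32)(5.45) + 40.84 = 309.6 kg·m²/s.
After sticking, I_f = I_p + m R² = 49.32 + (17.3)(1.04)² = 68.03 kg·m².
ω_f = L_i / I_f = 309.6 / 68.03 = 4.551 rad/s.

|ω_f| ≈ 4.55 rad/s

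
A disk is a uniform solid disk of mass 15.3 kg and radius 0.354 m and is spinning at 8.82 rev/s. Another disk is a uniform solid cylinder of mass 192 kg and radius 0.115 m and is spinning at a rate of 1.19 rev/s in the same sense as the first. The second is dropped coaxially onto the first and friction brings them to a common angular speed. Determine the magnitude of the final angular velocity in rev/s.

|ω_f| ≈ 4.47 rev/s

No external torque acts about the common axis, so total angular momentum is conserved.
Moments of inertia: I_A = ½(15.3)(0.354)² = 0.9587 kg·m²; I_B = ½(192)(0.115)² = 1.270 kg·m².
Taking A's sense as positive: L = (0.9587)(8.82) + (1.270)(1.19) = 9.966 kg·m²·rev/s.
Combined I = 0.9587 + 1.270 = 2.228 kg·m².
ω_f = L / I = 9.966 / 2.228 = 4.473 rev/s.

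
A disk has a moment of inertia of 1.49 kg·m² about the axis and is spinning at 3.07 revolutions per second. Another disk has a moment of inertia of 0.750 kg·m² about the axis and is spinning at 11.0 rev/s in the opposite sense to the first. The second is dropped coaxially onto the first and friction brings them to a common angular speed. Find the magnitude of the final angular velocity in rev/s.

|ω_f| ≈ 1.64 rev/s

No external torque acts about the common axis, so total angular momentum is conserved.
Taking A's sense as positive: L = (1.490)(3.07) − (0.7500)(11.0) = -3.676 kg·m²·rev/s.
Combined I = 1.490 + 0.7500 = 2.240 kg·m².
ω_f = L / I = -3.676 / 2.240 = -1.641 rev/s.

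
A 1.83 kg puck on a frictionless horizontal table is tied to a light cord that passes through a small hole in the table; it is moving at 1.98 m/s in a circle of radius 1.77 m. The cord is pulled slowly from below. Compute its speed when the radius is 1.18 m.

v₂ ≈ 2.97 m/s

Central (radial) force ⇒ zero torque about the center ⇒ m v r is constant.
v₂ = v₁ r₁ / r₂ = (1.98)(1.77) / (1.18) = 2.970 m/s.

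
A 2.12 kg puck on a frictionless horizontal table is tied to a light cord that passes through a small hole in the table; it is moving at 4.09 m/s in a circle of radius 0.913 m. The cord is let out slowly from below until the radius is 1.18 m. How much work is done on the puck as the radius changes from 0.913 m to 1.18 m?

The only horizontal force on the mass is along the cord (radial), so it exerts no torque about the hole and angular momentum m v r is conserved.
v₂ = v₁ r₁ / r₂ = (4.09)(0.913) / (1.18) = 3.165 m/s.
W = ΔKE = ½m(v₂² − v₁²) = -7.117 J.

W ≈ -7.12 J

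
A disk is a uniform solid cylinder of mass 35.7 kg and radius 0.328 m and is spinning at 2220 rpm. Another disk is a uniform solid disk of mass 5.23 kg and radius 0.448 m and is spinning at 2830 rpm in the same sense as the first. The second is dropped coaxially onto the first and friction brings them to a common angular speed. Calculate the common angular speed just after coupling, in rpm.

The coupling torques are internal; angular momentum about the shared axis is conserved.
Moments of inertia: I_A = ½(35.7)(0.328)² = 1.920 kg·m²; I_B = ½(5.23)(0.448)² = 0.5248 kg·m².
Taking A's sense as positive: L = (1.920)(2220) + (0.5248)(2830) = 5749 kg·m²·rpm.
Combined I = 1.920 + 0.5248 = 2.445 kg·m².
ω_f = L / I = 5749 / 2.445 = 2351 rpm.

|ω_f| ≈ 2350 rpm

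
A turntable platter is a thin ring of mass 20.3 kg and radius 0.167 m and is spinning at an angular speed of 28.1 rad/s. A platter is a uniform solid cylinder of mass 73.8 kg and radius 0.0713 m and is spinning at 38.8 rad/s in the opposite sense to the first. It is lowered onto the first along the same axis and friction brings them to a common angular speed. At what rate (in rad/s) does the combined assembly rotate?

|ω_f| ≈ 11.5 rad/s

The coupling torques are internal; angular momentum about the shared axis is conserved.
Moments of inertia: I_A = (20.3)(0.167)² = 0.5661 kg·m²; I_B = ½(73.8)(0.0713)² = 0.1876 kg·m².
Taking A's sense as positive: L = (0.5661)(28.1) − (0.1876)(38.8) = 8.630 kg·m²·rad/s.
Combined I = 0.5661 + 0.1876 = 0.7537 kg·m².
ω_f = L / I = 8.630 / 0.7537 = 11.45 rad/s.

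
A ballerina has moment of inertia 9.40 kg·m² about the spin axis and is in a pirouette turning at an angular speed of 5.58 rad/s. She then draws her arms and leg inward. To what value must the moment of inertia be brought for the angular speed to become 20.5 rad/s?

I₂ ≈ 2.56 kg·m²

With no external torque about the axis, L is conserved: I₁ω₁ = I₂ω₂.
I₂ = I₁ω₁ / ω₂ = (9.40)(5.58) / (20.5) = 2.559 kg·m².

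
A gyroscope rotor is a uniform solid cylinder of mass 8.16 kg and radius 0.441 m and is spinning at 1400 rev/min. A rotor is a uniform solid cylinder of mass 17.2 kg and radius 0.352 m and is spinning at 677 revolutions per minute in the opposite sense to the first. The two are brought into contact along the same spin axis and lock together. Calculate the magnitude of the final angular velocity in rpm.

|ω_f| ≈ 210 rpm

The coupling torques are internal; angular momentum about the shared axis is conserved.
Moments of inertia: I_A = ½(8.16)(0.441)² = 0.7935 kg·m²; I_B = ½(17.2)(0.352)² = 1.066 kg·m².
Taking A's sense as positive: L = (0.7935)(1400) − (1.066)(677) = 389.5 kg·m²·rpm.
Combined I = 0.7935 + 1.066 = 1.859 kg·m².
ω_f = L / I = 389.5 / 1.859 = 209.5 rpm.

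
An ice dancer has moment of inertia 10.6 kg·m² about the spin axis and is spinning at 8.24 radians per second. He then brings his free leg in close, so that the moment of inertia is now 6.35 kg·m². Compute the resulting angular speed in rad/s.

No external torque acts about the spin axis, so angular momentum is conserved.
ω₂ = I₁ω₁ / I₂ = (10.60)(8.24 rad/s) / (6.350) = 13.75 rad/s.

ω₂ ≈ 13.8 rad/s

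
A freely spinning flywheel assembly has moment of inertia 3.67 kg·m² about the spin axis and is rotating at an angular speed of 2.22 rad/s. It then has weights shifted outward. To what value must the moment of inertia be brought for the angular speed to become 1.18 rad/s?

I₂ ≈ 6.90 kg·m²

No external torque acts about the spin axis, so angular momentum is conserved.
I₂ = I₁ω₁ / ω₂ = (3.67)(2.22) / (1.18) = 6.905 kg·m².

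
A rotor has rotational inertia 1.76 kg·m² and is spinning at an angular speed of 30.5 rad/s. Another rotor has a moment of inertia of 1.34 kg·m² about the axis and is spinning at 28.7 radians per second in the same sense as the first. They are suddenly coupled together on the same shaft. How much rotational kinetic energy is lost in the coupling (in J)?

No external torque acts about the common axis, so total angular momentum is conserved.
Taking A's sense as positive: L = (1.760)(30.5) + (1.340)(28.7) = 92.14 kg·m²·rad/s.
Combined I = 1.760 + 1.340 = 3.100 kg·m².
ω_f = L / I = 92.14 / 3.100 = 29.72 rad/s.
KE_i = ½ΣIω² = 1370 J; KE_f = ½(3.100)(29.72)² = 1369 J.

ΔKE lost ≈ 1.23 J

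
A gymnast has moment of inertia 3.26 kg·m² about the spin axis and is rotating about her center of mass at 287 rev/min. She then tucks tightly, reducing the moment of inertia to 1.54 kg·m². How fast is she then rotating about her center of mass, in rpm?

ω₂ ≈ 608 rpm

No external torque acts about the spin axis, so angular momentum is conserved.
ω₂ = I₁ω₁ / I₂ = (3.260)(287 rpm) / (1.540) = 607.5 rpm.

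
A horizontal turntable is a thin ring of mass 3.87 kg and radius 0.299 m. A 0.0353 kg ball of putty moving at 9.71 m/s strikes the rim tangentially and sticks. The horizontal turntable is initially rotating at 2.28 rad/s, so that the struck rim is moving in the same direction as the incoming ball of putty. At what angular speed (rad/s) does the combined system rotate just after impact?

|ω_f| ≈ 2.55 rad/s

The axle reaction passes through the axle and exerts no torque about it; angular momentum about the axle is conserved through the impact.
I_p = (3.87)(0.299)² = 0.3460 kg·m². Taking the sense of the ball of putty's angular momentum as positive, L_{ball} = m v R = (0.0353)(9.71)(0.299) = 0.1025 kg·m²/s.
L_i = +I_p ω_p + m v R = +(0.3460)(2.28) + 0.1025 = 0.8913 kg·m²/s.
After sticking, I_f = I_p + m R² = 0.3460 + (0.0353)(0.299)² = 0.3491 kg·m².
ω_f = L_i / I_f = 0.8913 / 0.3491 = 2.553 rad/s.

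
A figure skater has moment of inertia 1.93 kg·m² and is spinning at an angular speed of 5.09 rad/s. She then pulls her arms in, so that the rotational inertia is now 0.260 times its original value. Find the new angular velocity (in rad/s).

With no external torque about the axis, L is conserved: I₁ω₁ = I₂ω₂.
I₂ = 0.260 × 1.93 = 0.5018 kg·m².
ω₂ = I₁ω₁ / I₂ = (1.930)(5.09 rad/s) / (0.5018) = 19.58 rad/s.

ω₂ ≈ 19.6 rad/s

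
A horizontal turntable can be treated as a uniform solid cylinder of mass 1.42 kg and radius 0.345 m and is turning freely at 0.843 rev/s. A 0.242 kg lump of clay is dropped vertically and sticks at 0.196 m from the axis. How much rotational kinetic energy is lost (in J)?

No external torque acts about the axis; L_before = L_after.
I_p = ½(1.42)(0.345)² = 0.08451 kg·m².
Added inertia Σmr² = (0.242)(0.196)² = 0.009297 kg·m²; I_f = 0.08451 + 0.009297 = 0.09380 kg·m².
ω_f = I_p ω_i / I_f = (0.08451)(0.843) / 0.09380 = 0.7595 rev/s.
KE_i = ½(0.08451)(5.297 rad/s)² = 1.185 J; KE_f = ½(0.09380)(4.772)² = 1.068 J.

energy lost ≈ 0.117 J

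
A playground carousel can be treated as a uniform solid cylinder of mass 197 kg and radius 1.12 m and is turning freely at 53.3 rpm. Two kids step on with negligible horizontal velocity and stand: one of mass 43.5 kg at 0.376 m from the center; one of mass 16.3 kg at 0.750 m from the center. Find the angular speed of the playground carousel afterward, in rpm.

ω_f ≈ 47.4 rpm

No external torque acts about the center; L_before = L_after.
I_p = ½(197)(1.12)² = 123.6 kg·m².
Added inertia Σmr² = (43.5)(0.376)² + (16.3)(0.750)² = 15.32 kg·m²; I_f = 123.6 + 15.32 = 138.9 kg·m².
ω_f = I_p ω_i / I_f = (123.6)(53.3) / 138.9 = 47.42 rpm.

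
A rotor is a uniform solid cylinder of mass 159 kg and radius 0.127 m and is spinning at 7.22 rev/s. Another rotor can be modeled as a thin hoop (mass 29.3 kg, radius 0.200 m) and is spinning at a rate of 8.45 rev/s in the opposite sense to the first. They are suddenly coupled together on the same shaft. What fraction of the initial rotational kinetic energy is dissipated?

The coupling torques are internal; angular momentum about the shared axis is conserved.
Moments of inertia: I_A = ½(159)(0.127)² = 1.282 kg·m²; I_B = (29.3)(0.200)² = 1.172 kg·m².
Taking A's sense as positive: L = (1.282)(7.22) − (1.172)(8.45) = -0.6455 kg·m²·rev/s.
Combined I = 1.282 + 1.172 = 2.454 kg·m².
ω_f = L / I = -0.6455 / 2.454 = -0.2630 rev/s.
KE_i = ½ΣIω² = 2971 J; KE_f = ½(2.454)(1.653)² = 3.351 J.
Fraction dissipated = (KE_i − KE_f)/KE_i = 0.9989.

fraction ≈ 0.999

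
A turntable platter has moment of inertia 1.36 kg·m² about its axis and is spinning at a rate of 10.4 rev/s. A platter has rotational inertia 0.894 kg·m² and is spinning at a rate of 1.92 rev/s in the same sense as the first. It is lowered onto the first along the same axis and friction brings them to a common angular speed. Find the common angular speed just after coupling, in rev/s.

|ω_f| ≈ 7.04 rev/s

No external torque acts about the common axis, so total angular momentum is conserved.
Taking A's sense as positive: L = (1.360)(10.4) + (0.8940)(1.92) = 15.86 kg·m²·rev/s.
Combined I = 1.360 + 0.8940 = 2.254 kg·m².
ω_f = L / I = 15.86 / 2.254 = 7.037 rev/s.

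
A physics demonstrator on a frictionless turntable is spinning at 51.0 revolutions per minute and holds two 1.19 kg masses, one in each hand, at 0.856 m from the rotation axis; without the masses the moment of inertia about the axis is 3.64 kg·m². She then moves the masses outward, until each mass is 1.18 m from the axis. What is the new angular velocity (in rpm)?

With no external torque about the axis, L is conserved: I₁ω₁ = I₂ω₂.
I₁ = 3.64 + 2(1.19)(0.856)² = 5.384 kg·m²; I₂ = 3.64 + 2(1.19)(1.18)² = 6.954 kg·m².
ω₂ = I₁ω₁ / I₂ = (5.384)(51.0 rpm) / (6.954) = 39.49 rpm.

ω₂ ≈ 39.5 rpm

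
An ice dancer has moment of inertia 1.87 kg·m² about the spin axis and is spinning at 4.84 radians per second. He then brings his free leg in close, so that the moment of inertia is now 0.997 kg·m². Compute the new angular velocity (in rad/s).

ω₂ ≈ 9.08 rad/s

No external torque acts about the spin axis, so angular momentum is conserved.
ω₂ = I₁ω₁ / I₂ = (1.870)(4.84 rad/s) / (0.9970) = 9.078 rad/s.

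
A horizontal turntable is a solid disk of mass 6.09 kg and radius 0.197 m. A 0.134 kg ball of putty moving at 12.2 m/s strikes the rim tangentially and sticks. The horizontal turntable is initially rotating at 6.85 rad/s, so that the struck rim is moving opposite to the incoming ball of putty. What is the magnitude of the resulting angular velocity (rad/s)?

|ω_f| ≈ 3.95 rad/s

About the axle the impulsive forces during the collision are internal, so angular momentum about that axis is conserved.
I_p = ½(6.09)(0.197)² = 0.1182 kg·m². Taking the sense of the ball of putty's angular momentum as positive, L_{ball} = m v R = (0.134)(12.2)(0.197) = 0.3221 kg·m²/s.
L_i = −I_p ω_p + m v R = −(0.1182)(6.85) + 0.3221 = -0.4874 kg·m²/s.
After sticking, I_f = I_p + m R² = 0.1182 + (0.134)(0.197)² = 0.1234 kg·m².
ω_f = L_i / I_f = -0.4874 / 0.1234 = -3.951 rad/s.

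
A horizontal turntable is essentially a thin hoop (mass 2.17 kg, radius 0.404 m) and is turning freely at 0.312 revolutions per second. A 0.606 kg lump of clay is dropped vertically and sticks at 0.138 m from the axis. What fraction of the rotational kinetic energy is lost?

No external torque acts about the axis; L_before = L_after.
I_p = (2.17)(0.404)² = 0.3542 kg·m².
Added inertia Σmr² = (0.606)(0.138)² = 0.01154 kg·m²; I_f = 0.3542 + 0.01154 = 0.3657 kg·m².
ω_f = I_p ω_i / I_f = (0.3542)(0.312) / 0.3657 = 0.3022 rev/s.
KE_i = ½(0.3542)(1.960 rad/s)² = 0.6806 J; KE_f = ½(0.3657)(1.898)² = 0.6591 J.
Fraction lost = 0.03156.

fraction ≈ 0.0316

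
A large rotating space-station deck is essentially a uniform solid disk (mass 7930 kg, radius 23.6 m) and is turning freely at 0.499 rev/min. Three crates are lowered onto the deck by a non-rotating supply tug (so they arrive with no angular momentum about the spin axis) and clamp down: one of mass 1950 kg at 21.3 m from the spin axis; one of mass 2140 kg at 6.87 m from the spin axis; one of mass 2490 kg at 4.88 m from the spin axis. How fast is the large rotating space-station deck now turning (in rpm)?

The added mass arrives with no angular momentum about the spin axis, and any external torque about the spin axis is negligible, so the system's angular momentum is conserved.
I_p = ½(7930)(23.6)² = 2.208e+06 kg·m².
Added inertia Σmr² = (1950)(21.3)² + (2140)(6.87)² + (2490)(4.88)² = 1.045e+06 kg·m²; I_f = 2.208e+06 + 1.045e+06 = 3.253e+06 kg·m².
ω_f = I_p ω_i / I_f = (2.208e+06)(0.499) / 3.253e+06 = 0.3387 rpm.

ω_f ≈ 0.339 rpm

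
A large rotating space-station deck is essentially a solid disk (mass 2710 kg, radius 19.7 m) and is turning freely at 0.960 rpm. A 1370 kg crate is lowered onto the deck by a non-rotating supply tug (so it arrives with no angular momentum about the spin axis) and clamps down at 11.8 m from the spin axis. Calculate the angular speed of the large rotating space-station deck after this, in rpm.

ω_f ≈ 0.704 rpm

The added mass arrives with no angular momentum about the spin axis, and any external torque about the spin axis is negligible, so the system's angular momentum is conserved.
I_p = ½(2710)(19.7)² = 5.259e+05 kg·m².
Added inertia Σmr² = (1370)(11.8)² = 1.908e+05 kg·m²; I_f = 5.259e+05 + 1.908e+05 = 7.166e+05 kg·m².
ω_f = I_p ω_i / I_f = (5.259e+05)(0.960) / 7.166e+05 = 0.7045 rpm.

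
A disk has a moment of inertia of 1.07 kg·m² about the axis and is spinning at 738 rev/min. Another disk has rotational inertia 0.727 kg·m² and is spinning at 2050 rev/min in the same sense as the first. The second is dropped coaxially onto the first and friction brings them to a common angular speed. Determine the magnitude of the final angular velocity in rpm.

The coupling torques are internal; angular momentum about the shared axis is conserved.
Taking A's sense as positive: L = (1.070)(738) + (0.7270)(2050) = 2280 kg·m²·rpm.
Combined I = 1.070 + 0.7270 = 1.797 kg·m².
ω_f = L / I = 2280 / 1.797 = 1269 rpm.

|ω_f| ≈ 1270 rpm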